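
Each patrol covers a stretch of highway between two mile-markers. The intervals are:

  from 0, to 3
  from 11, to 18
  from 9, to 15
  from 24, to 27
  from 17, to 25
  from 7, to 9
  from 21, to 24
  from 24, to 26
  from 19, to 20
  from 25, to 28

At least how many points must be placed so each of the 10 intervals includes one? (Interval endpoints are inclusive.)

Sorted: [0,3] [7,9] [9,15] [11,18] [19,20] [21,24] [17,25] [24,26] [24,27] [25,28]
{[0,3]} hit by 3; {[7,9],[9,15]} hit by 9; {[11,18]} hit by 18; {[19,20]} hit by 20; {[21,24],[17,25],[24,26],[24,27]} hit by 24; {[25,28]} hit by 28.
Points: 3, 9, 18, 20, 24, 28 (6 total).

6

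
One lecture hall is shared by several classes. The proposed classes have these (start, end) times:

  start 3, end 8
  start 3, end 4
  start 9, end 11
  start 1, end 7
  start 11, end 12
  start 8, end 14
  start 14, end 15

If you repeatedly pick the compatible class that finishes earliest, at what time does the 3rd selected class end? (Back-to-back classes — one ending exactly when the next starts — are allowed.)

By end time: (3,4), (1,7), (3,8), (9,11), (11,12), (8,14), (14,15).
Pick (3,4); next start ≥ 4 → (9,11); next start ≥ 11 → (11,12); next start ≥ 12 → (14,15).
Selected: (3,4) (9,11) (11,12) (14,15)

12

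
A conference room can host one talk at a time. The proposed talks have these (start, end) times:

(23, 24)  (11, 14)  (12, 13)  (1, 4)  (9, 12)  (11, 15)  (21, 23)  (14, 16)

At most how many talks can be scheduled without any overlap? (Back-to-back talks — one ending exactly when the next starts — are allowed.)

Sort by end time and greedily take each interval whose start is ≥ the last chosen end.
Sorted by end: (1,4)  (9,12)  (12,13)  (11,14)  (11,15)  (14,16)  (21,23)  (23,24)
take (1,4); take (9,12); take (12,13); skip (11,14); take (14,16); take (21,23); take (23,24).
Selected 6 talks.

6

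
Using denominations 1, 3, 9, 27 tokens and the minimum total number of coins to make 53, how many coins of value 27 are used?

1

53 − 1×27→26 − 2×9→8 − 2×3→2 − 2×1→0
Count of 27: 1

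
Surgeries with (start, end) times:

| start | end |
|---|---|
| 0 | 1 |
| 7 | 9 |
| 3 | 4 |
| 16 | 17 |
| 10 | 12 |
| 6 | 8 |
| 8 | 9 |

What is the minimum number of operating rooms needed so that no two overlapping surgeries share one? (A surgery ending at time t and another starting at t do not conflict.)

2

Events (time:±→running): 0:+→1 1:-→0 3:+→1 4:-→0 6:+→1 7:+→2 … peak 2.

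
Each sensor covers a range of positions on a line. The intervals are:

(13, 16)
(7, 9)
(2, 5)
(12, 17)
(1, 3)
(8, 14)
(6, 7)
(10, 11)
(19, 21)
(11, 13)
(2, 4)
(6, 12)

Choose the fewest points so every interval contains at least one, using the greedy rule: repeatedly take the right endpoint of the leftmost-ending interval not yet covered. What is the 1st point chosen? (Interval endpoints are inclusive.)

Process intervals by earliest right end; each time one isn't hit yet, stab at its right endpoint.
Sorted: [1,3] [2,4] [2,5] [6,7] [7,9] [10,11] [6,12] [11,13] [8,14] [13,16] [12,17] [19,21]
{[1,3],[2,4],[2,5]} hit by 3; {[6,7],[7,9]} hit by 7; {[10,11],[6,12],[11,13],[8,14]} hit by 11; {[13,16],[12,17]} hit by 16; {[19,21]} hit by 21.
Points: 3, 7, 11, 16, 21 (5 total).

3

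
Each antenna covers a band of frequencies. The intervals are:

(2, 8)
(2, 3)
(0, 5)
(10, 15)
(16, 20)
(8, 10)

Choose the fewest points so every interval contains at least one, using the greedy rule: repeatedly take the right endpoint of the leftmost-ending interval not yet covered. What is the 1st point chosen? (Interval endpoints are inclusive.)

3

Sorted: [2,3] [0,5] [2,8] [8,10] [10,15] [16,20]
{[2,3],[0,5],[2,8]} hit by 3; {[8,10],[10,15]} hit by 10; {[16,20]} hit by 20.
Points: 3, 10, 20 (3 total).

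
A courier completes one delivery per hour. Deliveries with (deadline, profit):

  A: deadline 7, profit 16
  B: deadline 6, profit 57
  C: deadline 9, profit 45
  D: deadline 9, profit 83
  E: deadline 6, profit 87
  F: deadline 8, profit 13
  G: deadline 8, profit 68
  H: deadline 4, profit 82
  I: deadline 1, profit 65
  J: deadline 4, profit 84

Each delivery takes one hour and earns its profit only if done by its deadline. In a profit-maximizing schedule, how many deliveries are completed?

9

Sort by profit descending; place each in the latest free slot ≤ its deadline.
By profit: E(d6,87), J(d4,84), D(d9,83), H(d4,82), G(d8,68), I(d1,65), B(d6,57), C(d9,45), A(d7,16), F(d8,13)
E→slot 6; J→slot 4; D→slot 9; H→slot 3; G→slot 8; I→slot 1; B→slot 5; C→slot 7; A→slot 2; F skipped.
9 of 10 scheduled.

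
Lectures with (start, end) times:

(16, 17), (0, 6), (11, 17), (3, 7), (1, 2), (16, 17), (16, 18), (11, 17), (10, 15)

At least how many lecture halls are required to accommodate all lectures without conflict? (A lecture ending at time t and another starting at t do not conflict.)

5

Count concurrent intervals with a sweep; the peak is the room count.
starts: [0, 1, 3, 10, 11, 11, 16, 16, 16]
ends:   [2, 6, 7, 15, 17, 17, 17, 17, 18]
s0→1 s1→2 e2→1 s3→2 e6→1 e7→0 s10→1 s11→2 s11→3 e15→2 s16→3 s16→4 s16→5  — peak 5.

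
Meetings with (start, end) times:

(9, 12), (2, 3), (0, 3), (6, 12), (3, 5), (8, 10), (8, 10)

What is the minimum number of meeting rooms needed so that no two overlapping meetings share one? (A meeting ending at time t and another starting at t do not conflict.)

4

Count concurrent intervals with a sweep; the peak is the room count.
Events (time:±→running): 0:+→1 2:+→2 3:-→1 3:-→0 3:+→1 5:-→0 6:+→1 8:+→2 8:+→3 9:+→4 … peak 4.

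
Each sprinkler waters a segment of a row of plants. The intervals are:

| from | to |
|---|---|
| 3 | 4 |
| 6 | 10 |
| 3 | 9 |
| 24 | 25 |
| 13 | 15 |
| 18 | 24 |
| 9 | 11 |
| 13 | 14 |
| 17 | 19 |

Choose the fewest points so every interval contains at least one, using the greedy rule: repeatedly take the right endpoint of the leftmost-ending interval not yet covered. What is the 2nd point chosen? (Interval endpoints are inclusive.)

10

By right end: [3,4]  [3,9]  [6,10]  [9,11]  [13,14]  [13,15]  [17,19]  [18,24]  [24,25]
[3,4] uncovered → point at 4; [6,10] uncovered → point at 10; [13,14] uncovered → point at 14; [17,19] uncovered → point at 19; [24,25] uncovered → point at 25.
Points: 4, 10, 14, 19, 25 (5 total).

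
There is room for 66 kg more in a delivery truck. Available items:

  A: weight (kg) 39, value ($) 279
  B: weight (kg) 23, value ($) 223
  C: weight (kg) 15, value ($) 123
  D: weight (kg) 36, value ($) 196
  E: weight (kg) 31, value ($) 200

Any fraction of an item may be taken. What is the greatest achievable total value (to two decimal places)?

Ratios (sorted): B 9.70, C 8.20, A 7.15, E 6.45, D 5.44
take B (23 @ 223); take C (15 @ 123); take 28/39 of A → 200.31. Capacity used 66/66.
Total value = 546.31

546.31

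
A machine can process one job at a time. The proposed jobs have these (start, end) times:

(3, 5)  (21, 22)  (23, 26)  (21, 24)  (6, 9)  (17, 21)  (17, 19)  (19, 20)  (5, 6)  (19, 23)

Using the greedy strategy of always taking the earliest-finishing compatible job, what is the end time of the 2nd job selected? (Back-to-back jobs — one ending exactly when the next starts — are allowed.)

By end time: (3,5), (5,6), (6,9), (17,19), (19,20), (17,21), (21,22), (19,23), (21,24), (23,26).
Pick (3,5); next start ≥ 5 → (5,6); next start ≥ 6 → (6,9); next start ≥ 9 → (17,19); next start ≥ 19 → (19,20); next start ≥ 20 → (21,22); next start ≥ 22 → (23,26).
Selected: (3,5) (5,6) (6,9) (17,19) (19,20) (21,22) (23,26)

6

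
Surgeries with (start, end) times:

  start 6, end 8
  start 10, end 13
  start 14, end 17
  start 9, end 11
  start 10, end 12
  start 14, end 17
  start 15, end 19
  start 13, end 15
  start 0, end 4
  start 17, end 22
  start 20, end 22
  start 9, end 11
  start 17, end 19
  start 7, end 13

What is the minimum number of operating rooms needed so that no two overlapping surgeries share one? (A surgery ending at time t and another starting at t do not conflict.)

Count concurrent intervals with a sweep; the peak is the room count.
starts: [0, 6, 7, 9, 9, 10, 10, 13, 14, 14, 15, 17, 17, 20]
ends:   [4, 8, 11, 11, 12, 13, 13, 15, 17, 17, 19, 19, 22, 22]
s0→1 e4→0 s6→1 s7→2 e8→1 s9→2 s9→3 s10→4 s10→5  — peak 5.

5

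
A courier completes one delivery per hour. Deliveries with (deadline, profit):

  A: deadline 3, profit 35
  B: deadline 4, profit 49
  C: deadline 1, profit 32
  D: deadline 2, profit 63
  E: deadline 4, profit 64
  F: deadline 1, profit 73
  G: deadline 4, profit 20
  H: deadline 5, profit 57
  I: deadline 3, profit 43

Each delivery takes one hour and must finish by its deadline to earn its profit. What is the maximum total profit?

306

By profit: F(d1,73), E(d4,64), D(d2,63), H(d5,57), B(d4,49), I(d3,43), A(d3,35), C(d1,32), G(d4,20)
F→slot 1; E→slot 4; D→slot 2; H→slot 5; B→slot 3; I skipped; A skipped; C skipped; G skipped.
Profit = 73 + 63 + 49 + 64 + 57 = 306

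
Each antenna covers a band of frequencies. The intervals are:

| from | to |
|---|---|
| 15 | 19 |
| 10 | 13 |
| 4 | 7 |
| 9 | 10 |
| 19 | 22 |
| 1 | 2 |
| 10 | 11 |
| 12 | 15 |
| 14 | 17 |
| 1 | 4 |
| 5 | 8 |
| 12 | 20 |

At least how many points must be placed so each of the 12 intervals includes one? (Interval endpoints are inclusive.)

5

By right end: [1,2]  [1,4]  [4,7]  [5,8]  [9,10]  [10,11]  [10,13]  [12,15]  [14,17]  [15,19]  [12,20]  [19,22]
[1,2] uncovered → point at 2; [4,7] uncovered → point at 7; [9,10] uncovered → point at 10; [12,15] uncovered → point at 15; [19,22] uncovered → point at 22.
Points: 2, 7, 10, 15, 22 (5 total).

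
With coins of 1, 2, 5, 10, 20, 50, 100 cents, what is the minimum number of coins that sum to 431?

7

Greedy: take as many of the largest coin as possible, then repeat with the remainder.
431 = 4×100 + 1×20 + 1×10 + 1×1
Total coins = 4 + 1 + 1 + 1 = 7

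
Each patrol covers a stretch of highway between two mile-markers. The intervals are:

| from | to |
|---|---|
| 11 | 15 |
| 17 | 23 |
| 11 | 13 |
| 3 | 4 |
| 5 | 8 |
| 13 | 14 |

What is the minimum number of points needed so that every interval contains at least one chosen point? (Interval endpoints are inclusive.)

4

Sorted: [3,4] [5,8] [11,13] [13,14] [11,15] [17,23]
{[3,4]} hit by 4; {[5,8]} hit by 8; {[11,13],[13,14],[11,15]} hit by 13; {[17,23]} hit by 23.
Points: 4, 8, 13, 23 (4 total).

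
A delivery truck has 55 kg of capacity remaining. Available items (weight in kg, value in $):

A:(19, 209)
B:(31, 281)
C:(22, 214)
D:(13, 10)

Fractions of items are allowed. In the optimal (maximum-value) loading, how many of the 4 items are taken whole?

Sort by value per unit weight and fill in that order.
Order: A (209/19=11.00) > C (214/22=9.73) > B (281/31=9.06) > D (10/13=0.77)
Fill: take A (19 @ 209) → take C (22 @ 214) → take 14/31 of B → 126.90; 55/55 used.
2 item(s) taken whole; one partial (take 14/31 of B).

2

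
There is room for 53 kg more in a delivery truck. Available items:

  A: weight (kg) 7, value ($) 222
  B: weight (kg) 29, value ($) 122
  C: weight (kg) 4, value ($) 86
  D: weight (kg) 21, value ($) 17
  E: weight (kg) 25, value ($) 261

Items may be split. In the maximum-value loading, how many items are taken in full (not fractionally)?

Order: A (222/7=31.71) > C (86/4=21.50) > E (261/25=10.44) > B (122/29=4.21) > D (17/21=0.81)
Fill: take A (7 @ 222) → take C (4 @ 86) → take E (25 @ 261) → take 17/29 of B → 71.52; 53/53 used.
3 item(s) taken whole; one partial (take 17/29 of B).

3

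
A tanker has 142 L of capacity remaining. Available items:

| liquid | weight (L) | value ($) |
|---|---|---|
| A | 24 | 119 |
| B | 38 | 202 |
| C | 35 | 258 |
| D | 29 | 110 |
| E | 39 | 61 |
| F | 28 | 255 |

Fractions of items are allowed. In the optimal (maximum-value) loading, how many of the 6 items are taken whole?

Sort by value per unit weight and fill in that order.
Order: F (255/28=9.11) > C (258/35=7.37) > B (202/38=5.32) > A (119/24=4.96) > D (110/29=3.79) > E (61/39=1.56)
Fill: take F (28 @ 255) → take C (35 @ 258) → take B (38 @ 202) → take A (24 @ 119) → take 17/29 of D → 64.48; 142/142 used.
4 item(s) taken whole; one partial (take 17/29 of D).

4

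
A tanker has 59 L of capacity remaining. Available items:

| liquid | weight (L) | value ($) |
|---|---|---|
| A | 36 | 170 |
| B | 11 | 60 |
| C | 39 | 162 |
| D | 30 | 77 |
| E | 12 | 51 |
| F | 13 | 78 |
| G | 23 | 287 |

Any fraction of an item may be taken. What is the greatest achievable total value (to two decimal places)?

Greedy by value/weight ratio, highest first.
Ratios (sorted): G 12.48, F 6.00, B 5.45, A 4.72, E 4.25, C 4.15, D 2.57
take G (23 @ 287); take F (13 @ 78); take B (11 @ 60); take 12/36 of A → 56.67. Capacity used 59/59.
Total value = 481.67

481.67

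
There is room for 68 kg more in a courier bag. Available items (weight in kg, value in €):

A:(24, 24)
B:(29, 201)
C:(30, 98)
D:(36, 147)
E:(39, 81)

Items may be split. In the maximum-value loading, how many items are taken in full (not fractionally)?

2

Ratios (sorted): B 6.93, D 4.08, C 3.27, E 2.08, A 1.00
take B (29 @ 201); take D (36 @ 147); take 3/30 of C → 9.80. Capacity used 68/68.
2 item(s) taken whole; one partial (take 3/30 of C).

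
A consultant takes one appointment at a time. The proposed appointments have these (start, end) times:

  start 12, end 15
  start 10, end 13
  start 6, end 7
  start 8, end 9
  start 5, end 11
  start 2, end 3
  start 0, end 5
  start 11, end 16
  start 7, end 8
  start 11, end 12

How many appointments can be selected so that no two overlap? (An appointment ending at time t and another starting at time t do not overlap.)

6

Sort by end time and greedily take each interval whose start is ≥ the last chosen end.
By end time: (2,3), (0,5), (6,7), (7,8), (8,9), (5,11), (11,12), (10,13), (12,15), (11,16).
Pick (2,3); next start ≥ 3 → (6,7); next start ≥ 7 → (7,8); next start ≥ 8 → (8,9); next start ≥ 9 → (11,12); next start ≥ 12 → (12,15).
Selected 6 appointments.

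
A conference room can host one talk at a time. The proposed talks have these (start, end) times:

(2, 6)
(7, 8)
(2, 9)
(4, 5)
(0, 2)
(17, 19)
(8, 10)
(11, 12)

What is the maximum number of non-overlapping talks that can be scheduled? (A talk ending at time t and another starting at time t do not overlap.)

Sorted by end: (0,2)  (4,5)  (2,6)  (7,8)  (2,9)  (8,10)  (11,12)  (17,19)
take (0,2); take (4,5); take (7,8); take (8,10); take (11,12); take (17,19).
Selected 6 talks.

6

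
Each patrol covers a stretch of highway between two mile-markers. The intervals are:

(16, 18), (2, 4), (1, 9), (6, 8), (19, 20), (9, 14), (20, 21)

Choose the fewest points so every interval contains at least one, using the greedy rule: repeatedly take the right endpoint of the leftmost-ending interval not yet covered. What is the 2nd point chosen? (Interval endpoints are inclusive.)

Process intervals by earliest right end; each time one isn't hit yet, stab at its right endpoint.
Sorted: [2,4] [6,8] [1,9] [9,14] [16,18] [19,20] [20,21]
{[2,4]} hit by 4; {[6,8],[1,9]} hit by 8; {[9,14]} hit by 14; {[16,18]} hit by 18; {[19,20],[20,21]} hit by 20.
Points: 4, 8, 14, 18, 20 (5 total).

8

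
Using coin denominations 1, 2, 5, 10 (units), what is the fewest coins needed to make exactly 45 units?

Use the largest denomination that fits, subtract, and repeat.
45 − 4×10→5 − 1×5→0
Total coins = 4 + 1 = 5

5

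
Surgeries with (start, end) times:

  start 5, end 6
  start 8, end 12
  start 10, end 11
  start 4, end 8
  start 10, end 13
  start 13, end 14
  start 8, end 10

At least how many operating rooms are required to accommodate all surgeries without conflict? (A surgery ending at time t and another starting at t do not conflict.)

3

Count concurrent intervals with a sweep; the peak is the room count.
Events (time:±→running): 4:+→1 5:+→2 6:-→1 8:-→0 8:+→1 8:+→2 10:-→1 10:+→2 10:+→3 … peak 3.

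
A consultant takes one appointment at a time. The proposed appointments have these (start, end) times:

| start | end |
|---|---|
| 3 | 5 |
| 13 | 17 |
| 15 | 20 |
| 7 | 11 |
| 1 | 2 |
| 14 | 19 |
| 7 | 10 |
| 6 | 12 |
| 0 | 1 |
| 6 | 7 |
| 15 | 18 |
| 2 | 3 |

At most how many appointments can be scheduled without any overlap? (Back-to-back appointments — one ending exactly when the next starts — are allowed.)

Sort by end time and greedily take each interval whose start is ≥ the last chosen end.
Sorted by end: (0,1)  (1,2)  (2,3)  (3,5)  (6,7)  (7,10)  (7,11)  (6,12)  (13,17)  (15,18)  (14,19)  (15,20)
take (0,1); take (1,2); take (2,3); take (3,5); take (6,7); take (7,10); skip (7,11); take (13,17).
Selected 7 appointments.

7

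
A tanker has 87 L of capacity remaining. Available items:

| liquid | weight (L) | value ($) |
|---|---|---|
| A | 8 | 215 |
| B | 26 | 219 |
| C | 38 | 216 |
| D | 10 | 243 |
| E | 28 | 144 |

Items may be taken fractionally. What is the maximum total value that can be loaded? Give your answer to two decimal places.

Order: A (215/8=26.88) > D (243/10=24.30) > B (219/26=8.42) > C (216/38=5.68) > E (144/28=5.14)
Fill: take A (8 @ 215) → take D (10 @ 243) → take B (26 @ 219) → take C (38 @ 216) → take 5/28 of E → 25.71; 87/87 used.
Total value = 918.71

918.71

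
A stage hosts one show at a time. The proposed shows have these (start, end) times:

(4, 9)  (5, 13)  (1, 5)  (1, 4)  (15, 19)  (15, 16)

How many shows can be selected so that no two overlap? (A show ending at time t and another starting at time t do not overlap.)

By end time: (1,4), (1,5), (4,9), (5,13), (15,16), (15,19).
Pick (1,4); next start ≥ 4 → (4,9); next start ≥ 9 → (15,16).
Selected 3 shows.

3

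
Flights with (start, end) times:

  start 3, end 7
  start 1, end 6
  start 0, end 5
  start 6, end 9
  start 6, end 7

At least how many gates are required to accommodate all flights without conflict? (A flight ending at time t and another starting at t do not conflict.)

3

Count concurrent intervals with a sweep; the peak is the room count.
starts: [0, 1, 3, 6, 6]
ends:   [5, 6, 7, 7, 9]
s0→1 s1→2 s3→3  — peak 3.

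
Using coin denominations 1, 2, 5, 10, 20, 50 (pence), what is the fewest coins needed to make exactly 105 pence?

3

Greedy: take as many of the largest coin as possible, then repeat with the remainder.
105 − 2×50→5 − 1×5→0
Total coins = 2 + 1 = 3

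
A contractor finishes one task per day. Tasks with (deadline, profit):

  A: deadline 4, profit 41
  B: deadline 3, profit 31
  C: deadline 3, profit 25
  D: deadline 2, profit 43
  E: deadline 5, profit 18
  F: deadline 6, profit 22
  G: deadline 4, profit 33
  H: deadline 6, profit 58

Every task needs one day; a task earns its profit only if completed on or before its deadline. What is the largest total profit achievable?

228

Sort by profit descending; place each in the latest free slot ≤ its deadline.
Profit order: H=58 D=43 A=41 G=33 B=31 C=25 F=22 E=18
Assign: H→slot 6, D→slot 2, A→slot 4, G→slot 3, B→slot 1, C skipped, F→slot 5, E skipped.
Slots: [1:B] [2:D] [3:G] [4:A] [5:F] [6:H]
Profit = 31 + 43 + 33 + 41 + 22 + 58 = 228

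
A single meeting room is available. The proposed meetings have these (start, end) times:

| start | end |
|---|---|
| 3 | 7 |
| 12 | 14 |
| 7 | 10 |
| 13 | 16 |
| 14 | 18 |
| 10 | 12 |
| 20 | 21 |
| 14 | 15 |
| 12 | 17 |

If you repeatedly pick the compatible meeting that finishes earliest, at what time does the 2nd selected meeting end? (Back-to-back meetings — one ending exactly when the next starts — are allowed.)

Order by finish time; keep every interval that doesn't clash with the previous kept one.
Sorted by end: (3,7)  (7,10)  (10,12)  (12,14)  (14,15)  (13,16)  (12,17)  (14,18)  (20,21)
take (3,7); take (7,10); take (10,12); take (12,14); take (14,15); skip (13,16); skip (14,18); take (20,21).
Selected: (3,7) (7,10) (10,12) (12,14) (14,15) (20,21)

10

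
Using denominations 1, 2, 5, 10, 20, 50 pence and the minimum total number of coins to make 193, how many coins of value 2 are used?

1

Use the largest denomination that fits, subtract, and repeat.
193 − 3×50→43 − 2×20→3 − 1×2→1 − 1×1→0
Count of 2: 1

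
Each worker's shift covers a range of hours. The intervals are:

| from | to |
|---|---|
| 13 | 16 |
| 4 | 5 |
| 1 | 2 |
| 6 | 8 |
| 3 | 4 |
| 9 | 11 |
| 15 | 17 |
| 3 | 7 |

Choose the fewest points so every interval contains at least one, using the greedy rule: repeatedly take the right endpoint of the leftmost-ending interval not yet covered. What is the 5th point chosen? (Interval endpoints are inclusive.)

16

Sort by right endpoint; whenever an interval is uncovered, place a point at its right end.
Sorted: [1,2] [3,4] [4,5] [3,7] [6,8] [9,11] [13,16] [15,17]
{[1,2]} hit by 2; {[3,4],[4,5],[3,7]} hit by 4; {[6,8]} hit by 8; {[9,11]} hit by 11; {[13,16],[15,17]} hit by 16.
Points: 2, 4, 8, 11, 16 (5 total).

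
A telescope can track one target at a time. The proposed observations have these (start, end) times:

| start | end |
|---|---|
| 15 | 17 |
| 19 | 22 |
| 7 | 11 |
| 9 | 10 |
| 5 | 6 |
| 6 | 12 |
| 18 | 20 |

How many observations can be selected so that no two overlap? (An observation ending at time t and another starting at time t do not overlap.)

Sort by end time and greedily take each interval whose start is ≥ the last chosen end.
Sorted by end: (5,6)  (9,10)  (7,11)  (6,12)  (15,17)  (18,20)  (19,22)
take (5,6); take (9,10); take (15,17); take (18,20).
Selected 4 observations.

4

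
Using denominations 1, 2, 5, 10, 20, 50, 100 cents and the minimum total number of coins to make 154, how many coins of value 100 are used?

Use the largest denomination that fits, subtract, and repeat.
154 − 1×100→54 − 1×50→4 − 2×2→0
Count of 100: 1

1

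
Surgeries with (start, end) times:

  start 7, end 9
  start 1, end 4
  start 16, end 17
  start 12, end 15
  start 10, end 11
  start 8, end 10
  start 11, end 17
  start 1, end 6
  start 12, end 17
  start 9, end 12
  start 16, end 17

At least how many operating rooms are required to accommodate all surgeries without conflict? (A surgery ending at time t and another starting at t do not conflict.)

Count concurrent intervals with a sweep; the peak is the room count.
Events (time:±→running): 1:+→1 1:+→2 4:-→1 6:-→0 7:+→1 8:+→2 9:-→1 9:+→2 10:-→1 10:+→2 11:-→1 11:+→2 12:-→1 12:+→2 12:+→3 15:-→2 16:+→3 16:+→4 … peak 4.

4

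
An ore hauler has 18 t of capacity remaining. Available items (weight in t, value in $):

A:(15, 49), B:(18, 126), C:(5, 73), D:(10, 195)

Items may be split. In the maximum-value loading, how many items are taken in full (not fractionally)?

2

Sort by value per unit weight and fill in that order.
Ratios (sorted): D 19.50, C 14.60, B 7.00, A 3.27
take D (10 @ 195); take C (5 @ 73); take 3/18 of B → 21.00. Capacity used 18/18.
2 item(s) taken whole; one partial (take 3/18 of B).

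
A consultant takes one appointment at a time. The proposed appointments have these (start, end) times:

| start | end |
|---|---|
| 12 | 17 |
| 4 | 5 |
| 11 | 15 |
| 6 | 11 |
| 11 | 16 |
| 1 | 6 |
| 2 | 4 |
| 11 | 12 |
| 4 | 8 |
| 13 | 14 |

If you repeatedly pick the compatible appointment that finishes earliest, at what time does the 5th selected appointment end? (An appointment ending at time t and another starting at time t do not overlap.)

Order by finish time; keep every interval that doesn't clash with the previous kept one.
By end time: (2,4), (4,5), (1,6), (4,8), (6,11), (11,12), (13,14), (11,15), (11,16), (12,17).
Pick (2,4); next start ≥ 4 → (4,5); next start ≥ 5 → (6,11); next start ≥ 11 → (11,12); next start ≥ 12 → (13,14).
Selected: (2,4) (4,5) (6,11) (11,12) (13,14)

14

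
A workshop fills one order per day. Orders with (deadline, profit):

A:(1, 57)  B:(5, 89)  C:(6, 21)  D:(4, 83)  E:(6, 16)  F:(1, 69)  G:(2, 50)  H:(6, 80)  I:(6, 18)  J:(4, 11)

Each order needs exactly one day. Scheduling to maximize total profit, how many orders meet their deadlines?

Take jobs in profit order; each goes to the latest open slot no later than its deadline.
Profit order: B=89 D=83 H=80 F=69 A=57 G=50 C=21 I=18 E=16 J=11
Assign: B→slot 5, D→slot 4, H→slot 6, F→slot 1, A skipped, G→slot 2, C→slot 3, I skipped, E skipped, J skipped.
Slots: [1:F] [2:G] [3:C] [4:D] [5:B] [6:H]
6 of 10 scheduled.

6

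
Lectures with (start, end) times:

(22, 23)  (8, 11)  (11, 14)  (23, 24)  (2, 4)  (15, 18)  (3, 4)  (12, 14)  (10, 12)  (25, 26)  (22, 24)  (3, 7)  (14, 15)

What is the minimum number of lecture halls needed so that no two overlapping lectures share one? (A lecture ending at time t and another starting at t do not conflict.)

3

Count concurrent intervals with a sweep; the peak is the room count.
starts: [2, 3, 3, 8, 10, 11, 12, 14, 15, 22, 22, 23, 25]
ends:   [4, 4, 7, 11, 12, 14, 14, 15, 18, 23, 24, 24, 26]
s2→1 s3→2 s3→3  — peak 3.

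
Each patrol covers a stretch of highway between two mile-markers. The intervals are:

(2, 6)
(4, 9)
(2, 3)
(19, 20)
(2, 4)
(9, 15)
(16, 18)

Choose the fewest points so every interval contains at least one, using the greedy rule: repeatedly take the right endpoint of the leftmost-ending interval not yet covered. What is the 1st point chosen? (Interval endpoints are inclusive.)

By right end: [2,3]  [2,4]  [2,6]  [4,9]  [9,15]  [16,18]  [19,20]
[2,3] uncovered → point at 3; [4,9] uncovered → point at 9; [16,18] uncovered → point at 18; [19,20] uncovered → point at 20.
Points: 3, 9, 18, 20 (4 total).

3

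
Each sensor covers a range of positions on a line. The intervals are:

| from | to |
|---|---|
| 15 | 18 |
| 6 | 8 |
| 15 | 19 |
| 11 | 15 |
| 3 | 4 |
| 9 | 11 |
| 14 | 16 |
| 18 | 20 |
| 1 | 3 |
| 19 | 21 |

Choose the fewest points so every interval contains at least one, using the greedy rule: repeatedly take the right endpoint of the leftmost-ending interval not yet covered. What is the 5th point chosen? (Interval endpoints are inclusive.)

Sort by right endpoint; whenever an interval is uncovered, place a point at its right end.
By right end: [1,3]  [3,4]  [6,8]  [9,11]  [11,15]  [14,16]  [15,18]  [15,19]  [18,20]  [19,21]
[1,3] uncovered → point at 3; [6,8] uncovered → point at 8; [9,11] uncovered → point at 11; [14,16] uncovered → point at 16; [18,20] uncovered → point at 20.
Points: 3, 8, 11, 16, 20 (5 total).

20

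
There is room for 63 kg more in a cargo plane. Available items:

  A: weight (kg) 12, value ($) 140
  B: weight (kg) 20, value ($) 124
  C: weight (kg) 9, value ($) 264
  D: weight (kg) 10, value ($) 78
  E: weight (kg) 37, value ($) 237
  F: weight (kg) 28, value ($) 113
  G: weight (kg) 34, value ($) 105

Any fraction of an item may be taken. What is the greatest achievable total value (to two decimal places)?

686.97

Greedy by value/weight ratio, highest first.
Ratios (sorted): C 29.33, A 11.67, D 7.80, E 6.41, B 6.20, F 4.04, G 3.09
take C (9 @ 264); take A (12 @ 140); take D (10 @ 78); take 32/37 of E → 204.97. Capacity used 63/63.
Total value = 686.97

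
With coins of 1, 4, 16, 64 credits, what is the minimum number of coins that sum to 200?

5

200 − 3×64→8 − 2×4→0
Total coins = 3 + 2 = 5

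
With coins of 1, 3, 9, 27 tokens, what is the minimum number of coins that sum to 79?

79 = 2×27 + 2×9 + 2×3 + 1×1
Total coins = 2 + 2 + 2 + 1 = 7

7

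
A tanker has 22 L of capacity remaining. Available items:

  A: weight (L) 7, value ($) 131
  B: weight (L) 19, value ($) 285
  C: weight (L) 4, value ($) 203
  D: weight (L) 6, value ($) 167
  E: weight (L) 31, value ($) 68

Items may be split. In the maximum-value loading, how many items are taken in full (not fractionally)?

Order: C (203/4=50.75) > D (167/6=27.83) > A (131/7=18.71) > B (285/19=15.00) > E (68/31=2.19)
Fill: take C (4 @ 203) → take D (6 @ 167) → take A (7 @ 131) → take 5/19 of B → 75.00; 22/22 used.
3 item(s) taken whole; one partial (take 5/19 of B).

3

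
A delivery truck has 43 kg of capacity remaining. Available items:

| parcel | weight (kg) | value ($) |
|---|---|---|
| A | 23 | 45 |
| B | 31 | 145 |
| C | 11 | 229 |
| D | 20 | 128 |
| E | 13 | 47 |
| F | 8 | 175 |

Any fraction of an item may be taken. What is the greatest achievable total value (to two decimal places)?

Sort by value per unit weight and fill in that order.
Ratios (sorted): F 21.88, C 20.82, D 6.40, B 4.68, E 3.62, A 1.96
take F (8 @ 175); take C (11 @ 229); take D (20 @ 128); take 4/31 of B → 18.71. Capacity used 43/43.
Total value = 550.71

550.71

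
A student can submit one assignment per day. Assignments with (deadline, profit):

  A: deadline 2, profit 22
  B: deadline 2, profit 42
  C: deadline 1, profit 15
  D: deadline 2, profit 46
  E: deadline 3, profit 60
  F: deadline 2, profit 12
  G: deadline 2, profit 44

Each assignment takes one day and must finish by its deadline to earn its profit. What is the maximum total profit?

150

Take jobs in profit order; each goes to the latest open slot no later than its deadline.
By profit: E(d3,60), D(d2,46), G(d2,44), B(d2,42), A(d2,22), C(d1,15), F(d2,12)
E→slot 3; D→slot 2; G→slot 1; B skipped; A skipped; C skipped; F skipped.
Profit = 44 + 46 + 60 = 150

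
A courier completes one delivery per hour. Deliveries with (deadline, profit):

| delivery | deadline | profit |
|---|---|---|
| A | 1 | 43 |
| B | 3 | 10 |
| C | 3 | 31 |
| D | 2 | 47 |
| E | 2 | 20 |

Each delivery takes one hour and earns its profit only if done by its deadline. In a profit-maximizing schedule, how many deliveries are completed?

3

By profit: D(d2,47), A(d1,43), C(d3,31), E(d2,20), B(d3,10)
D→slot 2; A→slot 1; C→slot 3; E skipped; B skipped.
3 of 5 scheduled.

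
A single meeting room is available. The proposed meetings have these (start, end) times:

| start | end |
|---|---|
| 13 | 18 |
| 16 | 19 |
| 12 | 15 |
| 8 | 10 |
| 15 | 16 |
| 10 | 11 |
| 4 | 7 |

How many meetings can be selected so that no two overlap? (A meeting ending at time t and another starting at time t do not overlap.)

6

By end time: (4,7), (8,10), (10,11), (12,15), (15,16), (13,18), (16,19).
Pick (4,7); next start ≥ 7 → (8,10); next start ≥ 10 → (10,11); next start ≥ 11 → (12,15); next start ≥ 15 → (15,16); next start ≥ 16 → (16,19).
Selected 6 meetings.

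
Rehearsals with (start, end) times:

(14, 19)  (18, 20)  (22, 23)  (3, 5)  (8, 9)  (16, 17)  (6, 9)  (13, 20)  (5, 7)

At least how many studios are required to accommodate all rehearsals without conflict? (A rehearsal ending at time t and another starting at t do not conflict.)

3

Events (time:±→running): 3:+→1 5:-→0 5:+→1 6:+→2 7:-→1 8:+→2 9:-→1 9:-→0 13:+→1 14:+→2 16:+→3 … peak 3.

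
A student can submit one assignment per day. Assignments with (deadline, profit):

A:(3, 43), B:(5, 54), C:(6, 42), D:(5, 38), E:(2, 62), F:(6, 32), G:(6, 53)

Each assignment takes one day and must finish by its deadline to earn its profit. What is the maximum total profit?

292

By profit: E(d2,62), B(d5,54), G(d6,53), A(d3,43), C(d6,42), D(d5,38), F(d6,32)
E→slot 2; B→slot 5; G→slot 6; A→slot 3; C→slot 4; D→slot 1; F skipped.
Profit = 38 + 62 + 43 + 42 + 54 + 53 = 292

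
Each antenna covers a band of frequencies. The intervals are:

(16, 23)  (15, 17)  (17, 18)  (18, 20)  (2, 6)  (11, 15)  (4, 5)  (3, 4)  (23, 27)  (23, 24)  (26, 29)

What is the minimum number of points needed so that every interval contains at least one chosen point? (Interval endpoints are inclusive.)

By right end: [3,4]  [4,5]  [2,6]  [11,15]  [15,17]  [17,18]  [18,20]  [16,23]  [23,24]  [23,27]  [26,29]
[3,4] uncovered → point at 4; [11,15] uncovered → point at 15; [17,18] uncovered → point at 18; [23,24] uncovered → point at 24; [26,29] uncovered → point at 29.
Points: 4, 15, 18, 24, 29 (5 total).

5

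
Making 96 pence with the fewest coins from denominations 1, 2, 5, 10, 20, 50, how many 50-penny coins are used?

1

Greedy: take as many of the largest coin as possible, then repeat with the remainder.
96 = 1×50 + 2×20 + 1×5 + 1×1
Count of 50: 1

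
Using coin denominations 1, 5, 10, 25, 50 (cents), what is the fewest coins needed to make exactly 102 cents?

102 = 2×50 + 2×1
Total coins = 2 + 2 = 4

4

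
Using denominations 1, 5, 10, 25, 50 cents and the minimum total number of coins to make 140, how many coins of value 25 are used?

1

140 − 2×50→40 − 1×25→15 − 1×10→5 − 1×5→0
Count of 25: 1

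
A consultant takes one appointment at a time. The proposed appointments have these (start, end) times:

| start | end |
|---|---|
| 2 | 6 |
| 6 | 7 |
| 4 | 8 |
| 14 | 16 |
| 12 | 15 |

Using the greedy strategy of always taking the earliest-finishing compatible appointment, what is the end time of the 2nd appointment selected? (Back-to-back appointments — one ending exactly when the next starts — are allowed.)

Greedy by earliest finish: after sorting by end time, pick each interval compatible with the last pick.
Sorted by end: (2,6)  (6,7)  (4,8)  (12,15)  (14,16)
take (2,6); take (6,7); take (12,15); skip (14,16).
Selected: (2,6) (6,7) (12,15)

7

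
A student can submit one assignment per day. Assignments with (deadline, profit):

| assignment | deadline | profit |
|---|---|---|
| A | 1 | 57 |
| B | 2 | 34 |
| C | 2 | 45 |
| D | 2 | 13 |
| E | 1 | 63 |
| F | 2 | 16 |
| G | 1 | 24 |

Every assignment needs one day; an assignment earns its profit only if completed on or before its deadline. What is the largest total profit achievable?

108

By profit: E(d1,63), A(d1,57), C(d2,45), B(d2,34), G(d1,24), F(d2,16), D(d2,13)
E→slot 1; A skipped; C→slot 2; B skipped; G skipped; F skipped; D skipped.
Profit = 63 + 45 = 108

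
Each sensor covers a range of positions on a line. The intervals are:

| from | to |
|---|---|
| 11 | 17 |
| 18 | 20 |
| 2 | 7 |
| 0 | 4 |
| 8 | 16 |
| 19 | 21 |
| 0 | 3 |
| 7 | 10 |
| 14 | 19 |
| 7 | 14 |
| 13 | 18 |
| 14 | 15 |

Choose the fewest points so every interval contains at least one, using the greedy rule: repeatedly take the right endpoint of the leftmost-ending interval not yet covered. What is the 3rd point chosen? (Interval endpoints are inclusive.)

Sort by right endpoint; whenever an interval is uncovered, place a point at its right end.
Sorted: [0,3] [0,4] [2,7] [7,10] [7,14] [14,15] [8,16] [11,17] [13,18] [14,19] [18,20] [19,21]
{[0,3],[0,4],[2,7]} hit by 3; {[7,10],[7,14]} hit by 10; {[14,15],[8,16],[11,17],[13,18],[14,19]} hit by 15; {[18,20],[19,21]} hit by 20.
Points: 3, 10, 15, 20 (4 total).

15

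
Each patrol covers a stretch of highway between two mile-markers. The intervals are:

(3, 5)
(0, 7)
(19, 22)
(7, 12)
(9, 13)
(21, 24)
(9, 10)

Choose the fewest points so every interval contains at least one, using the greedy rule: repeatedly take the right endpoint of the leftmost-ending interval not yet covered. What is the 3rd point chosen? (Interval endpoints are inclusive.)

Sort by right endpoint; whenever an interval is uncovered, place a point at its right end.
Sorted: [3,5] [0,7] [9,10] [7,12] [9,13] [19,22] [21,24]
{[3,5],[0,7]} hit by 5; {[9,10],[7,12],[9,13]} hit by 10; {[19,22],[21,24]} hit by 22.
Points: 5, 10, 22 (3 total).

22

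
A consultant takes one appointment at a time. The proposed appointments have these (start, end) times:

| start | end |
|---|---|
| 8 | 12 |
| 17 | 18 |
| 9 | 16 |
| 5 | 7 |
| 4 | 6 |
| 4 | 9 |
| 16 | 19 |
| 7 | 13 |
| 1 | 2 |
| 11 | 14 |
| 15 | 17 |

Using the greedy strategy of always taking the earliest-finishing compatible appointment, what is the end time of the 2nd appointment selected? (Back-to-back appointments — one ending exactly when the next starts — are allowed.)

Greedy by earliest finish: after sorting by end time, pick each interval compatible with the last pick.
Sorted by end: (1,2)  (4,6)  (5,7)  (4,9)  (8,12)  (7,13)  (11,14)  (9,16)  (15,17)  (17,18)  (16,19)
take (1,2); take (4,6); take (8,12); skip (11,14); take (15,17); take (17,18); skip (16,19).
Selected: (1,2) (4,6) (8,12) (15,17) (17,18)

6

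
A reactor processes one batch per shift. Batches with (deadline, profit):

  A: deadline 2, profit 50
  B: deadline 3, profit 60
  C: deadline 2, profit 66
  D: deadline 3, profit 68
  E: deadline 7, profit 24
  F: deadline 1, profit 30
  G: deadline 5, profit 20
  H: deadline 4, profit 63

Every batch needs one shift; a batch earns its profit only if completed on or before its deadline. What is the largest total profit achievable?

Profit order: D=68 C=66 H=63 B=60 A=50 F=30 E=24 G=20
Assign: D→slot 3, C→slot 2, H→slot 4, B→slot 1, A skipped, F skipped, E→slot 7, G→slot 5.
Slots: [1:B] [2:C] [3:D] [4:H] [5:G] [7:E]
Profit = 60 + 66 + 68 + 63 + 20 + 24 = 301

301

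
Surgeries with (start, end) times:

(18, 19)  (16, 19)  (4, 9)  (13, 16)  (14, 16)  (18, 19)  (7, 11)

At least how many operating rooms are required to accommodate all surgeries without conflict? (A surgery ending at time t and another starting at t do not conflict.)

Count concurrent intervals with a sweep; the peak is the room count.
starts: [4, 7, 13, 14, 16, 18, 18]
ends:   [9, 11, 16, 16, 19, 19, 19]
s4→1 s7→2 e9→1 e11→0 s13→1 s14→2 e16→1 e16→0 s16→1 s18→2 s18→3  — peak 3.

3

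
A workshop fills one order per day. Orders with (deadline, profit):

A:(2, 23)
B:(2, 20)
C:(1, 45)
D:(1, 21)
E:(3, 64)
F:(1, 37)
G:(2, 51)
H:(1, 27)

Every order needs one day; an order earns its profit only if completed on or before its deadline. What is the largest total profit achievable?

160

Sort by profit descending; place each in the latest free slot ≤ its deadline.
Profit order: E=64 G=51 C=45 F=37 H=27 A=23 D=21 B=20
Assign: E→slot 3, G→slot 2, C→slot 1, F skipped, H skipped, A skipped, D skipped, B skipped.
Slots: [1:C] [2:G] [3:E]
Profit = 45 + 51 + 64 = 160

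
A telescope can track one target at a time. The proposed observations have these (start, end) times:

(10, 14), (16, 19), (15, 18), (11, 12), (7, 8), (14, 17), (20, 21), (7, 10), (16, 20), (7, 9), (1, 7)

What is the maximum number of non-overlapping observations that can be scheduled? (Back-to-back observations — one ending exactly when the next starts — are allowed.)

By end time: (1,7), (7,8), (7,9), (7,10), (11,12), (10,14), (14,17), (15,18), (16,19), (16,20), (20,21).
Pick (1,7); next start ≥ 7 → (7,8); next start ≥ 8 → (11,12); next start ≥ 12 → (14,17); next start ≥ 17 → (20,21).
Selected 5 observations.

5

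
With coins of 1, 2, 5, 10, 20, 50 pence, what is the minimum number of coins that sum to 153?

Use the largest denomination that fits, subtract, and repeat.
153 = 3×50 + 1×2 + 1×1
Total coins = 3 + 1 + 1 = 5

5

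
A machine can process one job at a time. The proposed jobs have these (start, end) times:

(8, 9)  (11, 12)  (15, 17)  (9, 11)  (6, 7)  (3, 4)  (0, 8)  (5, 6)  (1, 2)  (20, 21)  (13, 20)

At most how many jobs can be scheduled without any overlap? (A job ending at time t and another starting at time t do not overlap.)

9

Sort by end time and greedily take each interval whose start is ≥ the last chosen end.
Sorted by end: (1,2)  (3,4)  (5,6)  (6,7)  (0,8)  (8,9)  (9,11)  (11,12)  (15,17)  (13,20)  (20,21)
take (1,2); take (3,4); take (5,6); take (6,7); skip (0,8); take (8,9); take (9,11); take (11,12); take (15,17); take (20,21).
Selected 9 jobs.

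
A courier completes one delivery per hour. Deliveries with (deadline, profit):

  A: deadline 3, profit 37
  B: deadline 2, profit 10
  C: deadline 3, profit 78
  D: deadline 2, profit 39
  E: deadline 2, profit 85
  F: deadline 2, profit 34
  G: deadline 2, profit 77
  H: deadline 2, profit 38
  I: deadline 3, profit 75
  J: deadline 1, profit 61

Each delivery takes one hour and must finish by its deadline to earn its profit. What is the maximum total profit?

Take jobs in profit order; each goes to the latest open slot no later than its deadline.
Profit order: E=85 C=78 G=77 I=75 J=61 D=39 H=38 A=37 F=34 B=10
Assign: E→slot 2, C→slot 3, G→slot 1, I skipped, J skipped, D skipped, H skipped, A skipped, F skipped, B skipped.
Slots: [1:G] [2:E] [3:C]
Profit = 77 + 85 + 78 = 240

240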